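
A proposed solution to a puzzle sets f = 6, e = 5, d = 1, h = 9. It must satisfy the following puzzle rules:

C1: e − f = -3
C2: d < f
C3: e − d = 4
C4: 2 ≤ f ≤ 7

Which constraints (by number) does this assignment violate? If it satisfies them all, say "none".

C1: e − f = 5 − 6 = -1, not -3 — does not hold.
C2: d = 1, f = 6; 1 < 6 — holds.
C3: e − d = 5 − 1 = 4 — holds.
C4: f = 6 lies in [2, 7] — holds.

The assignment fails constraint 1.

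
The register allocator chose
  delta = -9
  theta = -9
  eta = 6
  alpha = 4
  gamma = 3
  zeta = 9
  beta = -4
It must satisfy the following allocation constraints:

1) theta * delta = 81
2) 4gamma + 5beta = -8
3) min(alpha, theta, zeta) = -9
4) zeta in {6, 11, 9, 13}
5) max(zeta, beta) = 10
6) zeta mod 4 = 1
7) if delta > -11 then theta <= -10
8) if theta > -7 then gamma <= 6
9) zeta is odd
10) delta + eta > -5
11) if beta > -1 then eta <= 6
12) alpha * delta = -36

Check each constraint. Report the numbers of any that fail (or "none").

Constraints 5 and 7 are violated.

1) theta * delta = -9 * (-9) = 81  yes
2) 4gamma + 5beta = 4(3) + 5(-4) = -8  yes
3) min(4, -9, 9) = -9  yes
4) zeta = 9 is in {6, 11, 9, 13}  yes
5) max(9, -4) = 9, not 10  no
6) 9 mod 4 = 1  yes
7) delta = -9 > -11, so we need theta ≤ -10; but theta = -9 > -10  no
8) theta = -9, not > -7; antecedent false, conditional vacuously true  yes
9) zeta = 9 is odd  yes
10) delta + eta = -9 + 6 = -3; -3 > -5  yes
11) beta = -4, not > -1; antecedent false, conditional vacuously true  yes
12) alpha * delta = 4 * (-9) = -36  yes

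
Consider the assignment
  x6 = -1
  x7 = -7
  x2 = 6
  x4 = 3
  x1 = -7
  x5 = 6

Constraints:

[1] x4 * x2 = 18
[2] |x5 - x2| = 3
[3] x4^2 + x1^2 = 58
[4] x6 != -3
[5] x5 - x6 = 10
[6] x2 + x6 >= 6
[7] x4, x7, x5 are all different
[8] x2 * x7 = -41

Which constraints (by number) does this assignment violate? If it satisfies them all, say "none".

Violated: 2, 5, 6, 8.

[1] x4 * x2 = 3 * 6 = 18  yes
[2] |6 - 6| = 0, not 3  no
[3] x4^2 + x1^2 = 3^2 + (-7)^2 = 9 + 49 = 58  yes
[4] x6 = -1, and -1 ≠ -3  yes
[5] x5 - x6 = 6 - (-1) = 7, not 10  no
[6] x2 + x6 = 6 + (-1) = 5; 5 < 6, bound 6 not met  no
[7] values 3, -7, 6 are pairwise distinct  yes
[8] x2 * x7 = 6 * (-7) = -42, not -41  no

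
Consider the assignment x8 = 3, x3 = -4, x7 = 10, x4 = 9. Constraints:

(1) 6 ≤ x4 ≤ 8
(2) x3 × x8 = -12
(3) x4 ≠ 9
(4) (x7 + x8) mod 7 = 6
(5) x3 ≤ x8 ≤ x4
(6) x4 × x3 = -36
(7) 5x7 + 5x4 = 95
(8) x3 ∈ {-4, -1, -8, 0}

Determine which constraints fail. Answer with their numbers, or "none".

The assignment fails constraints 1 and 3.

(1) x4 = 9 is outside [6, 8] — does not hold.
(2) x3 × x8 = -4 × 3 = -12 — holds.
(3) x4 = 9, but 9 is required to differ — does not hold.
(4) x7 + x8 = 13; 13 mod 7 = 6 — holds.
(5) values -4 ≤ 3 ≤ 9 — holds.
(6) x4 × x3 = 9 × (-4) = -36 — holds.
(7) 5x7 + 5x4 = 5(10) + 5(9) = 95 — holds.
(8) x3 = -4 is in {-4, -1, -8, 0} — holds.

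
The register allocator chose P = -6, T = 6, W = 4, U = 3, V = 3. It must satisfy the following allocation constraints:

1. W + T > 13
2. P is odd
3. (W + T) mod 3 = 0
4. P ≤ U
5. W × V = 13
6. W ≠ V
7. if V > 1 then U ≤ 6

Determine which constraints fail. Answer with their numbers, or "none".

1. W + T = 4 + 6 = 10; 10 ≤ 13, bound 13 not met — fails.
2. P = -6 is even — fails.
3. W + T = 10; 10 mod 3 = 1, not 0 — fails.
4. P = -6, U = 3; -6 ≤ 3 — holds.
5. W × V = 4 × 3 = 12, not 13 — fails.
6. W = 4, V = 3; distinct — holds.
7. V = 3 > 1, so we need U ≤ 6; U = 3 ≤ 6 — holds.

Violated: 1, 2, 3, and 5.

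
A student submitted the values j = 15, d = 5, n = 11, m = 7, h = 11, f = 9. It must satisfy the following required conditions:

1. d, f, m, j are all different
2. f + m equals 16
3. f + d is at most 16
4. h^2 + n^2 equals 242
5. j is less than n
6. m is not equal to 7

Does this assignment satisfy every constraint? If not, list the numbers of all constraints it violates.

Constraints 5 and 6 are violated.

1. values 5, 9, 7, 15 are pairwise distinct  holds
2. f + m = 9 + 7 = 16  holds
3. f + d = 9 + 5 = 14; 14 ≤ 16  holds
4. h^2 + n^2 = 11^2 + 11^2 = 121 + 121 = 242  holds
5. j = 15, n = 11; 15 ≥ 11 (want <)  fails
6. m = 7, but 7 is required to differ  fails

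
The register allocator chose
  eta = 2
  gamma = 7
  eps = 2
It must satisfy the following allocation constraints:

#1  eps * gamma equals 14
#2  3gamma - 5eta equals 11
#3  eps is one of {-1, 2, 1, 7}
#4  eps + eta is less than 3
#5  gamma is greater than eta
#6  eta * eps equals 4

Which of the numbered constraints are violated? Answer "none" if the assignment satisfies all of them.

#1 eps * gamma = 2 * 7 = 14  ✓
#2 3gamma - 5eta = 3(7) - 5(2) = 11  ✓
#3 eps = 2 is in {-1, 2, 1, 7}  ✓
#4 eps + eta = 2 + 2 = 4; 4 ≥ 3, bound 3 not met  ✗
#5 gamma = 7, eta = 2; 7 > 2  ✓
#6 eta * eps = 2 * 2 = 4  ✓

Constraint 4 is violated.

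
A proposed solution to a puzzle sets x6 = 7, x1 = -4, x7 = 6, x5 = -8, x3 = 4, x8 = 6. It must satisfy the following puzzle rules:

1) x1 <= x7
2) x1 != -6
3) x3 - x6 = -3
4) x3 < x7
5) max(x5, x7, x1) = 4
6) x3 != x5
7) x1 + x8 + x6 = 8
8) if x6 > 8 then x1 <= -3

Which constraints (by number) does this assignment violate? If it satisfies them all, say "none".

Constraints 5, 7 are violated.

1) x1 = -4, x7 = 6; -4 ≤ 6 — OK.
2) x1 = -4, and -4 ≠ -6 — OK.
3) x3 - x6 = 4 - 7 = -3 — OK.
4) x3 = 4, x7 = 6; 4 < 6 — OK.
5) max(-8, 6, -4) = 6, not 4 — violated.
6) x3 = 4, x5 = -8; distinct — OK.
7) x1 + x8 + x6 = -4 + 6 + 7 = 9, not 8 — violated.
8) x6 = 7, not > 8; antecedent false, conditional vacuously true — OK.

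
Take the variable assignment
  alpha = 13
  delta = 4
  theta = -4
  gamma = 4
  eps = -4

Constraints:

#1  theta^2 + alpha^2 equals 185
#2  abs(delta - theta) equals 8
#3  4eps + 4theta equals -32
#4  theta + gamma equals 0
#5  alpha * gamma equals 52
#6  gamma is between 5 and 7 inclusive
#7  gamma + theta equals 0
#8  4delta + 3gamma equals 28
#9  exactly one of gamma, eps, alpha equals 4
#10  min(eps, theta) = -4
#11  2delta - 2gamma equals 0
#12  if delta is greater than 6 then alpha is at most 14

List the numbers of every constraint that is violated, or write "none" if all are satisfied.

#1 theta^2 + alpha^2 = (-4)^2 + 13^2 = 16 + 169 = 185  ✓
#2 abs(4 - (-4)) = 8  ✓
#3 4eps + 4theta = 4(-4) + 4(-4) = -32  ✓
#4 theta + gamma = -4 + 4 = 0  ✓
#5 alpha * gamma = 13 * 4 = 52  ✓
#6 gamma = 4 is outside [5, 7]  ✗
#7 gamma + theta = 4 + (-4) = 0  ✓
#8 4delta + 3gamma = 4(4) + 3(4) = 28  ✓
#9 gamma=4, eps=-4, alpha=13; 1 of them equals 4  ✓
#10 min(-4, -4) = -4  ✓
#11 2delta - 2gamma = 2(4) - 2(4) = 0  ✓
#12 delta = 4, not > 6; antecedent false, conditional vacuously true  ✓

No — constraint 6 is not satisfied.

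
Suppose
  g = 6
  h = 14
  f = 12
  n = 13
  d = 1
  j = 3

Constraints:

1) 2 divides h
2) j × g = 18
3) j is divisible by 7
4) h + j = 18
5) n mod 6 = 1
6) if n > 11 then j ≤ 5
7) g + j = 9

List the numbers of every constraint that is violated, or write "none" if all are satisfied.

No — constraints 3, 4 are not satisfied.

1) 14 / 2 = 7, so 2 divides 14  true
2) j × g = 3 × 6 = 18  true
3) 3 = 7×0 + 3, so 7 does not divide 3  false
4) h + j = 14 + 3 = 17, not 18  false
5) 13 mod 6 = 1  true
6) n = 13 > 11, so we need j ≤ 5; j = 3 ≤ 5  true
7) g + j = 6 + 3 = 9  true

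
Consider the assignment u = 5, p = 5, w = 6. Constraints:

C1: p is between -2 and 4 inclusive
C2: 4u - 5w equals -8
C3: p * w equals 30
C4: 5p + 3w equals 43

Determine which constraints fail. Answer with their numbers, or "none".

C1: p = 5 is outside [-2, 4]  fails
C2: 4u - 5w = 4(5) - 5(6) = -10, not -8  fails
C3: p * w = 5 * 6 = 30  holds
C4: 5p + 3w = 5(5) + 3(6) = 43  holds

Violated: 1, 2.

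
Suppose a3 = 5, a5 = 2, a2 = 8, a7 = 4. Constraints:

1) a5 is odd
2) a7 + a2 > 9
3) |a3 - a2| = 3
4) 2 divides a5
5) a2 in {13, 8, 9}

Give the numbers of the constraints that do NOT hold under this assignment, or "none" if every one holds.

Violated: 1.

1) a5 = 2 is even — violated.
2) a7 + a2 = 4 + 8 = 12; 12 > 9 — satisfied.
3) |5 - 8| = 3 — satisfied.
4) 2 / 2 = 1, so 2 divides 2 — satisfied.
5) a2 = 8 is in {13, 8, 9} — satisfied.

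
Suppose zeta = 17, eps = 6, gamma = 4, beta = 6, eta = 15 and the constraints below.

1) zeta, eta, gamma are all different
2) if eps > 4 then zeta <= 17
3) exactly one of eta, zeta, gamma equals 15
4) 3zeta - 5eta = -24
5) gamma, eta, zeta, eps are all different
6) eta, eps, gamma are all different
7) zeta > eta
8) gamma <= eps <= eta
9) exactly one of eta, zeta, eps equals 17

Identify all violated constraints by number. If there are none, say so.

The assignment satisfies every constraint.

1) values 17, 15, 4 are pairwise distinct  yes
2) eps = 6 > 4, so we need zeta ≤ 17; zeta = 17 ≤ 17  yes
3) eta=15, zeta=17, gamma=4; 1 of them equals 15  yes
4) 3zeta - 5eta = 3(17) - 5(15) = -24  yes
5) values 4, 15, 17, 6 are pairwise distinct  yes
6) values 15, 6, 4 are pairwise distinct  yes
7) zeta = 17, eta = 15; 17 > 15  yes
8) values 4 <= 6 <= 15  yes
9) eta=15, zeta=17, eps=6; 1 of them equals 17  yes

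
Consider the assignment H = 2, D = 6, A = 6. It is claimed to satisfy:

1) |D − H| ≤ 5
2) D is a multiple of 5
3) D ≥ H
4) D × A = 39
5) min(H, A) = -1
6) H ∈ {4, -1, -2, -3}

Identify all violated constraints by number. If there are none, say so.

Violated: 2, 4, 5, and 6.

1) |6 − 2| = 4; 4 ≤ 5 — OK.
2) 6 = 5×1 + 1, so 5 does not divide 6 — violated.
3) D = 6, H = 2; 6 ≥ 2 — OK.
4) D × A = 6 × 6 = 36, not 39 — violated.
5) min(2, 6) = 2, not -1 — violated.
6) H = 2 is not in {4, -1, -2, -3} — violated.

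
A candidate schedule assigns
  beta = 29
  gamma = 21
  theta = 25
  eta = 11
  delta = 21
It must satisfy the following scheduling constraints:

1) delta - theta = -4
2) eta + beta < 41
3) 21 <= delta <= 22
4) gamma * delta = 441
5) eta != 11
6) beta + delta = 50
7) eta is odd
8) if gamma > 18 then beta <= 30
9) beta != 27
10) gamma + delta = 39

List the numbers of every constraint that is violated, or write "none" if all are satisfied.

Constraints 5, 10 do not hold.

1) delta - theta = 21 - 25 = -4 — OK.
2) eta + beta = 11 + 29 = 40; 40 < 41 — OK.
3) delta = 21 lies in [21, 22] — OK.
4) gamma * delta = 21 * 21 = 441 — OK.
5) eta = 11, but 11 is required to differ — violated.
6) beta + delta = 29 + 21 = 50 — OK.
7) eta = 11 is odd — OK.
8) gamma = 21 > 18, so we need beta ≤ 30; beta = 29 ≤ 30 — OK.
9) beta = 29, and 29 ≠ 27 — OK.
10) gamma + delta = 21 + 21 = 42, not 39 — violated.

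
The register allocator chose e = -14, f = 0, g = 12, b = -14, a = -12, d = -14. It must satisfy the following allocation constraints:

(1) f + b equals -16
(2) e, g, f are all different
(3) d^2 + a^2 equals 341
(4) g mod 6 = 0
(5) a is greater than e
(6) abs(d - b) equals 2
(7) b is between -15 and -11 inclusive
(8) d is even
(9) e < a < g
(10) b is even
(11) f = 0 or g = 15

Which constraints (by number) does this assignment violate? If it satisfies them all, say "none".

Constraints 1, 3, 6 are violated.

(1) f + b = 0 + (-14) = -14, not -16  FAIL
(2) values -14, 12, 0 are pairwise distinct  OK
(3) d^2 + a^2 = (-14)^2 + (-12)^2 = 196 + 144 = 340, not 341  FAIL
(4) 12 mod 6 = 0  OK
(5) a = -12, e = -14; -12 > -14  OK
(6) abs(-14 - (-14)) = 0, not 2  FAIL
(7) b = -14 lies in [-15, -11]  OK
(8) d = -14 is even  OK
(9) values -14 < -12 < 12  OK
(10) b = -14 is even  OK
(11) f = 0 = 0 (first disjunct)  OK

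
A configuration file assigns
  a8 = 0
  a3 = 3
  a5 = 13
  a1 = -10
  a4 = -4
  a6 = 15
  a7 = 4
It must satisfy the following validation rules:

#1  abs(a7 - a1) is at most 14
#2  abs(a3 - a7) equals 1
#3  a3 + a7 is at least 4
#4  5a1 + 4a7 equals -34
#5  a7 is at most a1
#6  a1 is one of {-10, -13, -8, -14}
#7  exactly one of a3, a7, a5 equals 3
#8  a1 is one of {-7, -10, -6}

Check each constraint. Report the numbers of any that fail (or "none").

#1 abs(4 - (-10)) = 14; 14 ≤ 14  yes
#2 abs(3 - 4) = 1  yes
#3 a3 + a7 = 3 + 4 = 7; 7 ≥ 4  yes
#4 5a1 + 4a7 = 5(-10) + 4(4) = -34  yes
#5 a7 = 4, a1 = -10; 4 > -10 (want ≤)  no
#6 a1 = -10 is in {-10, -13, -8, -14}  yes
#7 a3=3, a7=4, a5=13; 1 of them equals 3  yes
#8 a1 = -10 is in {-7, -10, -6}  yes

Violated: 5.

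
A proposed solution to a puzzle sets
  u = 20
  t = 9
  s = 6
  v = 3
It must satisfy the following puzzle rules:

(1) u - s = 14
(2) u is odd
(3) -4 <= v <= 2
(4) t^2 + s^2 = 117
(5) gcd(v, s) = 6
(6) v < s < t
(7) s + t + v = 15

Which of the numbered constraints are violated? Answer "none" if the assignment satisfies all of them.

(1) u - s = 20 - 6 = 14 — satisfied.
(2) u = 20 is even — violated.
(3) v = 3 is outside [-4, 2] — violated.
(4) t^2 + s^2 = 9^2 + 6^2 = 81 + 36 = 117 — satisfied.
(5) gcd(3, 6) = 3, not 6 — violated.
(6) values 3 < 6 < 9 — satisfied.
(7) s + t + v = 6 + 9 + 3 = 18, not 15 — violated.

Constraints 2, 3, 5, and 7 do not hold.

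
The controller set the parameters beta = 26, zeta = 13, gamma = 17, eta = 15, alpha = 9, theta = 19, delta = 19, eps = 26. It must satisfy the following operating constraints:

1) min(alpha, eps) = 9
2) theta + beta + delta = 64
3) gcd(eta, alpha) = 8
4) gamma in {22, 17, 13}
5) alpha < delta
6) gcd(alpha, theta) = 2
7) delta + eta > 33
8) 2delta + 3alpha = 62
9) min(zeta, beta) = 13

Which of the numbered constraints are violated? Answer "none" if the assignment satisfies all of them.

No — constraints 3, 6, and 8 are not satisfied.

1) min(9, 26) = 9 — OK.
2) theta + beta + delta = 19 + 26 + 19 = 64 — OK.
3) gcd(15, 9) = 3, not 8 — violated.
4) gamma = 17 is in {22, 17, 13} — OK.
5) alpha = 9, delta = 19; 9 < 19 — OK.
6) gcd(9, 19) = 1, not 2 — violated.
7) delta + eta = 19 + 15 = 34; 34 > 33 — OK.
8) 2delta + 3alpha = 2(19) + 3(9) = 65, not 62 — violated.
9) min(13, 26) = 13 — OK.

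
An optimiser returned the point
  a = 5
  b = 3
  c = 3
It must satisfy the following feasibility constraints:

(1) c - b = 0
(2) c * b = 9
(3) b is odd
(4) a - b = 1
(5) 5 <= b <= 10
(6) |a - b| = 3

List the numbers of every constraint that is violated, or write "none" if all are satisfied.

(1) c - b = 3 - 3 = 0 — holds.
(2) c * b = 3 * 3 = 9 — holds.
(3) b = 3 is odd — holds.
(4) a - b = 5 - 3 = 2, not 1 — does not hold.
(5) b = 3 is outside [5, 10] — does not hold.
(6) |5 - 3| = 2, not 3 — does not hold.

Constraints 4, 5, and 6 are violated.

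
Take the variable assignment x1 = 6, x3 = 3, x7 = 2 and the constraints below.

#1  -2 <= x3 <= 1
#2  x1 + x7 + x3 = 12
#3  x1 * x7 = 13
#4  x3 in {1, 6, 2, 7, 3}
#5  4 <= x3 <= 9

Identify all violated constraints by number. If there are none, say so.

No — constraints 1, 2, 3, 5 are not satisfied.

#1 x3 = 3 is outside [-2, 1]  FAIL
#2 x1 + x7 + x3 = 6 + 2 + 3 = 11, not 12  FAIL
#3 x1 * x7 = 6 * 2 = 12, not 13  FAIL
#4 x3 = 3 is in {1, 6, 2, 7, 3}  OK
#5 x3 = 3 is outside [4, 9]  FAIL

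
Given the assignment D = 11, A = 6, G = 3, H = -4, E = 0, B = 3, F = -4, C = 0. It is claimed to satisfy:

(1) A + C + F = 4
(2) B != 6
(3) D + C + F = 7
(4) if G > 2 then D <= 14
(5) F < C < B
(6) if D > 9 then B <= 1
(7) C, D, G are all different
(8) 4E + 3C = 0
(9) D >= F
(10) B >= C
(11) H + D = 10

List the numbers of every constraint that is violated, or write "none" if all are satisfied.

(1) A + C + F = 6 + 0 + (-4) = 2, not 4 — violated.
(2) B = 3, and 3 ≠ 6 — OK.
(3) D + C + F = 11 + 0 + (-4) = 7 — OK.
(4) G = 3 > 2, so we need D ≤ 14; D = 11 ≤ 14 — OK.
(5) values -4 < 0 < 3 — OK.
(6) D = 11 > 9, so we need B ≤ 1; but B = 3 > 1 — violated.
(7) values 0, 11, 3 are pairwise distinct — OK.
(8) 4E + 3C = 4(0) + 3(0) = 0 — OK.
(9) D = 11, F = -4; 11 ≥ -4 — OK.
(10) B = 3, C = 0; 3 ≥ 0 — OK.
(11) H + D = -4 + 11 = 7, not 10 — violated.

Constraints 1, 6, and 11 are violated.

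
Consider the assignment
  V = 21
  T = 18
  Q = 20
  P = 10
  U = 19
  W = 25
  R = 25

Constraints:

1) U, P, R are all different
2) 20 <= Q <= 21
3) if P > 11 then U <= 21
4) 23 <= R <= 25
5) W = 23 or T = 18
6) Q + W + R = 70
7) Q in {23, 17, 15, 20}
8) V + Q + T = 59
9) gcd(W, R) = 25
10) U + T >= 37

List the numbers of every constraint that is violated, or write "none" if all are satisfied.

1) values 19, 10, 25 are pairwise distinct — holds.
2) Q = 20 lies in [20, 21] — holds.
3) P = 10, not > 11; antecedent false, conditional vacuously true — holds.
4) R = 25 lies in [23, 25] — holds.
5) W = 25 ≠ 23, but T = 18 = 18 (second disjunct) — holds.
6) Q + W + R = 20 + 25 + 25 = 70 — holds.
7) Q = 20 is in {23, 17, 15, 20} — holds.
8) V + Q + T = 21 + 20 + 18 = 59 — holds.
9) gcd(25, 25) = 25 — holds.
10) U + T = 19 + 18 = 37; 37 ≥ 37 — holds.

Yes — all constraints hold.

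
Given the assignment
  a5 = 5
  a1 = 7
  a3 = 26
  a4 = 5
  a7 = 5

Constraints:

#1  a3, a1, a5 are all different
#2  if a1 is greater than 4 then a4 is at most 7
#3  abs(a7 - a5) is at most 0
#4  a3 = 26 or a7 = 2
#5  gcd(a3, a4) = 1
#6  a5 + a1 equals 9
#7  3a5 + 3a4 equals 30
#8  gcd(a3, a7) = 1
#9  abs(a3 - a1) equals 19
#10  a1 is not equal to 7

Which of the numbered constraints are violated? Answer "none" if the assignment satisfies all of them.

Constraints 6, 10 are violated.

#1 values 26, 7, 5 are pairwise distinct — satisfied.
#2 a1 = 7 > 4, so we need a4 ≤ 7; a4 = 5 ≤ 7 — satisfied.
#3 abs(5 - 5) = 0; 0 ≤ 0 — satisfied.
#4 a3 = 26 = 26 (first disjunct) — satisfied.
#5 gcd(26, 5) = 1 — satisfied.
#6 a5 + a1 = 5 + 7 = 12, not 9 — violated.
#7 3a5 + 3a4 = 3(5) + 3(5) = 30 — satisfied.
#8 gcd(26, 5) = 1 — satisfied.
#9 abs(26 - 7) = 19 — satisfied.
#10 a1 = 7, but 7 is required to differ — violated.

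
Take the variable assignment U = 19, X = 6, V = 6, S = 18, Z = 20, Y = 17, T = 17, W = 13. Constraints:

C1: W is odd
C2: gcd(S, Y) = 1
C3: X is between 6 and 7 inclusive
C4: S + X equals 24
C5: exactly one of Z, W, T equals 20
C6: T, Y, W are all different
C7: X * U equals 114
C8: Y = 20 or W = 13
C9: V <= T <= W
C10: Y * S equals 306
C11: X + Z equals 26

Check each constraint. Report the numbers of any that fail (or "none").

Constraints 6 and 9 are violated.

C1: W = 13 is odd — holds.
C2: gcd(18, 17) = 1 — holds.
C3: X = 6 lies in [6, 7] — holds.
C4: S + X = 18 + 6 = 24 — holds.
C5: Z=20, W=13, T=17; 1 of them equals 20 — holds.
C6: T = Y = 17, not all different — does not hold.
C7: X * U = 6 * 19 = 114 — holds.
C8: Y = 17 ≠ 20, but W = 13 = 13 (second disjunct) — holds.
C9: values 6, 17, 13; T = 17 is not <= W = 13 — does not hold.
C10: Y * S = 17 * 18 = 306 — holds.
C11: X + Z = 6 + 20 = 26 — holds.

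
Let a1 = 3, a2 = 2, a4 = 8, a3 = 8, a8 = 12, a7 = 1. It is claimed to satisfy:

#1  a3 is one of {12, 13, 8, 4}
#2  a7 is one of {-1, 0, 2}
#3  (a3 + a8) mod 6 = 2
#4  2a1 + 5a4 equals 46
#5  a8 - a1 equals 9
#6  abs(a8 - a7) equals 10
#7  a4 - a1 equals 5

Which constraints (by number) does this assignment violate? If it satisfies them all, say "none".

Constraints 2, 6 are violated.

#1 a3 = 8 is in {12, 13, 8, 4}  OK
#2 a7 = 1 is not in {-1, 0, 2}  FAIL
#3 a3 + a8 = 20; 20 mod 6 = 2  OK
#4 2a1 + 5a4 = 2(3) + 5(8) = 46  OK
#5 a8 - a1 = 12 - 3 = 9  OK
#6 abs(12 - 1) = 11, not 10  FAIL
#7 a4 - a1 = 8 - 3 = 5  OK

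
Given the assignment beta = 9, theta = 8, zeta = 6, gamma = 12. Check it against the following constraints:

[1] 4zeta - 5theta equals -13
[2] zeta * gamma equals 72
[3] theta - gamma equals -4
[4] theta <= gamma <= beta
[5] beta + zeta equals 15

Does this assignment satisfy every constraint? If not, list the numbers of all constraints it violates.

[1] 4zeta - 5theta = 4(6) - 5(8) = -16, not -13 — does not hold.
[2] zeta * gamma = 6 * 12 = 72 — holds.
[3] theta - gamma = 8 - 12 = -4 — holds.
[4] values 8, 12, 9; gamma = 12 is not <= beta = 9 — does not hold.
[5] beta + zeta = 9 + 6 = 15 — holds.

The assignment fails constraints 1, 4.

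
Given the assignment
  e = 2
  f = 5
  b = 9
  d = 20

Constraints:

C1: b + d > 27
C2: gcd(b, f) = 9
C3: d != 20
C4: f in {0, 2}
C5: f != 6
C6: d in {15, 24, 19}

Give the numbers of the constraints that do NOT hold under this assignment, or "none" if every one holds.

No — constraints 2, 3, 4, 6 are not satisfied.

C1: b + d = 9 + 20 = 29; 29 > 27 — holds.
C2: gcd(9, 5) = 1, not 9 — fails.
C3: d = 20, but 20 is required to differ — fails.
C4: f = 5 is not in {0, 2} — fails.
C5: f = 5, and 5 ≠ 6 — holds.
C6: d = 20 is not in {15, 24, 19} — fails.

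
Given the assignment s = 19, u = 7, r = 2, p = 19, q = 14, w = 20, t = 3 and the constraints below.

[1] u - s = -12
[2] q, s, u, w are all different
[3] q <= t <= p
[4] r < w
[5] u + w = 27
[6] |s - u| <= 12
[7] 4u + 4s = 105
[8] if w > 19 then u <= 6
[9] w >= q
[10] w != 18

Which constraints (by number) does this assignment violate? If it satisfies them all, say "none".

Constraints 3, 7, 8 do not hold.

[1] u - s = 7 - 19 = -12  ✓
[2] values 14, 19, 7, 20 are pairwise distinct  ✓
[3] values 14, 3, 19; q = 14 is not <= t = 3  ✗
[4] r = 2, w = 20; 2 < 20  ✓
[5] u + w = 7 + 20 = 27  ✓
[6] |19 - 7| = 12; 12 ≤ 12  ✓
[7] 4u + 4s = 4(7) + 4(19) = 104, not 105  ✗
[8] w = 20 > 19, so we need u ≤ 6; but u = 7 > 6  ✗
[9] w = 20, q = 14; 20 ≥ 14  ✓
[10] w = 20, and 20 ≠ 18  ✓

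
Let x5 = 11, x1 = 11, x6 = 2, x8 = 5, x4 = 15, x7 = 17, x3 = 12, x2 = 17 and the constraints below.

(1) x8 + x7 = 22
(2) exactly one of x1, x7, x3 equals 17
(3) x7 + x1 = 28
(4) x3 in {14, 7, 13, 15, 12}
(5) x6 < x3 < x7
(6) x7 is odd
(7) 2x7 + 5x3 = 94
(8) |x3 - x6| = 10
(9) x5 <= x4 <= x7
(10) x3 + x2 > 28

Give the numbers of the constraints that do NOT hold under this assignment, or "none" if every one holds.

(1) x8 + x7 = 5 + 17 = 22  OK
(2) x1=11, x7=17, x3=12; 1 of them equals 17  OK
(3) x7 + x1 = 17 + 11 = 28  OK
(4) x3 = 12 is in {14, 7, 13, 15, 12}  OK
(5) values 2 < 12 < 17  OK
(6) x7 = 17 is odd  OK
(7) 2x7 + 5x3 = 2(17) + 5(12) = 94  OK
(8) |12 - 2| = 10  OK
(9) values 11 <= 15 <= 17  OK
(10) x3 + x2 = 12 + 17 = 29; 29 > 28  OK

Yes — all constraints hold.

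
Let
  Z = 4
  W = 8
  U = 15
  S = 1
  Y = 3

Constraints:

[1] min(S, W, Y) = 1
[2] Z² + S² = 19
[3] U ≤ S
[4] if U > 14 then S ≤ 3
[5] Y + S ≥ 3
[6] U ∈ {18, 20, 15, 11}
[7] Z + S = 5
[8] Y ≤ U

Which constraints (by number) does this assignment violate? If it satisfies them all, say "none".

[1] min(1, 8, 3) = 1 — satisfied.
[2] Z² + S² = 4² + 1² = 16 + 1 = 17, not 19 — violated.
[3] U = 15, S = 1; 15 > 1 (want ≤) — violated.
[4] U = 15 > 14, so we need S ≤ 3; S = 1 ≤ 3 — satisfied.
[5] Y + S = 3 + 1 = 4; 4 ≥ 3 — satisfied.
[6] U = 15 is in {18, 20, 15, 11} — satisfied.
[7] Z + S = 4 + 1 = 5 — satisfied.
[8] Y = 3, U = 15; 3 ≤ 15 — satisfied.

Constraints 2 and 3 do not hold.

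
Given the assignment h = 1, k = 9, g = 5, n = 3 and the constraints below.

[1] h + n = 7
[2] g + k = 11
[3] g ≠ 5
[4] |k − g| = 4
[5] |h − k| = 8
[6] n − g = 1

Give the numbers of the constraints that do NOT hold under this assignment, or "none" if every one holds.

[1] h + n = 1 + 3 = 4, not 7 — does not hold.
[2] g + k = 5 + 9 = 14, not 11 — does not hold.
[3] g = 5, but 5 is required to differ — does not hold.
[4] |9 − 5| = 4 — holds.
[5] |1 − 9| = 8 — holds.
[6] n − g = 3 − 5 = -2, not 1 — does not hold.

Violated: 1, 2, 3, and 6.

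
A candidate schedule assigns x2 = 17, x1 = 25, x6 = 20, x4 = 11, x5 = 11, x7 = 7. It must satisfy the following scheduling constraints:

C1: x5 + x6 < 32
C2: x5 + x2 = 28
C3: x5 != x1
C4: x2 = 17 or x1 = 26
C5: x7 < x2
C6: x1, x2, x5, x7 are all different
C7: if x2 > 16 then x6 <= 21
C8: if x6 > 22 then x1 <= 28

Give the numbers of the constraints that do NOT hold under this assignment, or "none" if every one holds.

Yes — all constraints hold.

C1: x5 + x6 = 11 + 20 = 31; 31 < 32 — holds.
C2: x5 + x2 = 11 + 17 = 28 — holds.
C3: x5 = 11, x1 = 25; distinct — holds.
C4: x2 = 17 = 17 (first disjunct) — holds.
C5: x7 = 7, x2 = 17; 7 < 17 — holds.
C6: values 25, 17, 11, 7 are pairwise distinct — holds.
C7: x2 = 17 > 16, so we need x6 ≤ 21; x6 = 20 ≤ 21 — holds.
C8: x6 = 20, not > 22; antecedent false, conditional vacuously true — holds.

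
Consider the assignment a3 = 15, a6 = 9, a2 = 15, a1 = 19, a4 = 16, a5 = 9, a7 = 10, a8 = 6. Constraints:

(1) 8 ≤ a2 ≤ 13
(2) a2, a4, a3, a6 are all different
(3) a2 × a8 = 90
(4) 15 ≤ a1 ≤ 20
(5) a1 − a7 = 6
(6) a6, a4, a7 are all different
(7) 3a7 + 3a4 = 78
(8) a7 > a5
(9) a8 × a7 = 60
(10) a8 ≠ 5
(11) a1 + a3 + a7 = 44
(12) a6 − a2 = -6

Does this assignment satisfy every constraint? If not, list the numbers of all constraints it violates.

No — constraints 1, 2, and 5 are not satisfied.

(1) a2 = 15 is outside [8, 13]  no
(2) a2 = a3 = 15, not all different  no
(3) a2 × a8 = 15 × 6 = 90  yes
(4) a1 = 19 lies in [15, 20]  yes
(5) a1 − a7 = 19 − 10 = 9, not 6  no
(6) values 9, 16, 10 are pairwise distinct  yes
(7) 3a7 + 3a4 = 3(10) + 3(16) = 78  yes
(8) a7 = 10, a5 = 9; 10 > 9  yes
(9) a8 × a7 = 6 × 10 = 60  yes
(10) a8 = 6, and 6 ≠ 5  yes
(11) a1 + a3 + a7 = 19 + 15 + 10 = 44  yes
(12) a6 − a2 = 9 − 15 = -6  yes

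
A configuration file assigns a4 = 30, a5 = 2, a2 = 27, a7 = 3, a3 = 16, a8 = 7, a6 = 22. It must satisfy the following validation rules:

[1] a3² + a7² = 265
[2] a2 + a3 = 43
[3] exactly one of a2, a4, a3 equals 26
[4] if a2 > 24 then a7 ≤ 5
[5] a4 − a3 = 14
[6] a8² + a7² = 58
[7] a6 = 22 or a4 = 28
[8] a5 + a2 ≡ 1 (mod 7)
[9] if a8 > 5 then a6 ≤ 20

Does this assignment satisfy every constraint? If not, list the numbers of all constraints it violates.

Violated: 3 and 9.

[1] a3² + a7² = 16² + 3² = 256 + 9 = 265 — satisfied.
[2] a2 + a3 = 27 + 16 = 43 — satisfied.
[3] a2=27, a4=30, a3=16; 0 of them equal 26, not exactly one — violated.
[4] a2 = 27 > 24, so we need a7 ≤ 5; a7 = 3 ≤ 5 — satisfied.
[5] a4 − a3 = 30 − 16 = 14 — satisfied.
[6] a8² + a7² = 7² + 3² = 49 + 9 = 58 — satisfied.
[7] a6 = 22 = 22 (first disjunct) — satisfied.
[8] a5 + a2 = 29; 29 mod 7 = 1 — satisfied.
[9] a8 = 7 > 5, so we need a6 ≤ 20; but a6 = 22 > 20 — violated.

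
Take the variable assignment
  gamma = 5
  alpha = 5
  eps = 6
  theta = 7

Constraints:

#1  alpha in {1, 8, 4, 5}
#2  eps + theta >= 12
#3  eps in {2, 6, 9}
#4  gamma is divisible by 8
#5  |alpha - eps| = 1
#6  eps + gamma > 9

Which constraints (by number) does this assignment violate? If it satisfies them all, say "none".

Constraint 4 is violated.

#1 alpha = 5 is in {1, 8, 4, 5} — holds.
#2 eps + theta = 6 + 7 = 13; 13 ≥ 12 — holds.
#3 eps = 6 is in {2, 6, 9} — holds.
#4 5 = 8*0 + 5, so 8 does not divide 5 — does not hold.
#5 |5 - 6| = 1 — holds.
#6 eps + gamma = 6 + 5 = 11; 11 > 9 — holds.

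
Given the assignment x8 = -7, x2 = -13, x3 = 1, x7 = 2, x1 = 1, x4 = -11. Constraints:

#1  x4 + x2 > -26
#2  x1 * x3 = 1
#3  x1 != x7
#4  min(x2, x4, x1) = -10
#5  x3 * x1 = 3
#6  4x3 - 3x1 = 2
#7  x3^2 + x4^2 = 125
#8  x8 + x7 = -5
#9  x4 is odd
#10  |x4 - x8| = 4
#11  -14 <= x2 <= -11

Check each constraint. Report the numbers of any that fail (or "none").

#1 x4 + x2 = -11 + (-13) = -24; -24 > -26  ✓
#2 x1 * x3 = 1 * 1 = 1  ✓
#3 x1 = 1, x7 = 2; distinct  ✓
#4 min(-13, -11, 1) = -13, not -10  ✗
#5 x3 * x1 = 1 * 1 = 1, not 3  ✗
#6 4x3 - 3x1 = 4(1) - 3(1) = 1, not 2  ✗
#7 x3^2 + x4^2 = 1^2 + (-11)^2 = 1 + 121 = 122, not 125  ✗
#8 x8 + x7 = -7 + 2 = -5  ✓
#9 x4 = -11 is odd  ✓
#10 |-11 - (-7)| = 4  ✓
#11 x2 = -13 lies in [-14, -11]  ✓

Violated: 4, 5, 6, and 7.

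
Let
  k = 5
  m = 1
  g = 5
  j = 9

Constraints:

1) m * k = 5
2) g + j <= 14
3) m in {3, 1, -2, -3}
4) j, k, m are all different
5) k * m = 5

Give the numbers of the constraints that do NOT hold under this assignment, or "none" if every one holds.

1) m * k = 1 * 5 = 5 — holds.
2) g + j = 5 + 9 = 14; 14 ≤ 14 — holds.
3) m = 1 is in {3, 1, -2, -3} — holds.
4) values 9, 5, 1 are pairwise distinct — holds.
5) k * m = 5 * 1 = 5 — holds.

All constraints are satisfied.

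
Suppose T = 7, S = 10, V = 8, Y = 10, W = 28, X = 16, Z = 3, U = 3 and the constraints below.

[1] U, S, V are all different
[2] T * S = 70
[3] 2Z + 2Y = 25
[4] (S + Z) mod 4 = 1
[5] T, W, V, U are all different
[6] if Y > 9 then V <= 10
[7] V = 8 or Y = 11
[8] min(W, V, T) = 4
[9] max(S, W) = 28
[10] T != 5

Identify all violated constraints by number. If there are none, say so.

[1] values 3, 10, 8 are pairwise distinct — OK.
[2] T * S = 7 * 10 = 70 — OK.
[3] 2Z + 2Y = 2(3) + 2(10) = 26, not 25 — violated.
[4] S + Z = 13; 13 mod 4 = 1 — OK.
[5] values 7, 28, 8, 3 are pairwise distinct — OK.
[6] Y = 10 > 9, so we need V ≤ 10; V = 8 ≤ 10 — OK.
[7] V = 8 = 8 (first disjunct) — OK.
[8] min(28, 8, 7) = 7, not 4 — violated.
[9] max(10, 28) = 28 — OK.
[10] T = 7, and 7 ≠ 5 — OK.

Constraints 3, 8 are violated.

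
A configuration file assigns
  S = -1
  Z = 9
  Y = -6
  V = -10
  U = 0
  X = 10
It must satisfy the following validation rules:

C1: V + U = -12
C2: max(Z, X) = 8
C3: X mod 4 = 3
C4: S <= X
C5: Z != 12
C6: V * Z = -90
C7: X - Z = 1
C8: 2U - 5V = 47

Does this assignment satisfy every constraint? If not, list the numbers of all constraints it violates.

C1: V + U = -10 + 0 = -10, not -12 — does not hold.
C2: max(9, 10) = 10, not 8 — does not hold.
C3: 10 mod 4 = 2, not 3 — does not hold.
C4: S = -1, X = 10; -1 ≤ 10 — holds.
C5: Z = 9, and 9 ≠ 12 — holds.
C6: V * Z = -10 * 9 = -90 — holds.
C7: X - Z = 10 - 9 = 1 — holds.
C8: 2U - 5V = 2(0) - 5(-10) = 50, not 47 — does not hold.

Violated: 1, 2, 3, 8.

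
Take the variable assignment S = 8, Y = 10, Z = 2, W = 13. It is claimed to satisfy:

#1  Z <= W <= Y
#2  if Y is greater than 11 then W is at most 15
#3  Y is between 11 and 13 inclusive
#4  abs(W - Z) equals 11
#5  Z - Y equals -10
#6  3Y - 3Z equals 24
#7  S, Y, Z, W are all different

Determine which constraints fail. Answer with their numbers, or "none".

#1 values 2, 13, 10; W = 13 is not <= Y = 10 — does not hold.
#2 Y = 10, not > 11; antecedent false, conditional vacuously true — holds.
#3 Y = 10 is outside [11, 13] — does not hold.
#4 abs(13 - 2) = 11 — holds.
#5 Z - Y = 2 - 10 = -8, not -10 — does not hold.
#6 3Y - 3Z = 3(10) - 3(2) = 24 — holds.
#7 values 8, 10, 2, 13 are pairwise distinct — holds.

The assignment fails constraints 1, 3, 5.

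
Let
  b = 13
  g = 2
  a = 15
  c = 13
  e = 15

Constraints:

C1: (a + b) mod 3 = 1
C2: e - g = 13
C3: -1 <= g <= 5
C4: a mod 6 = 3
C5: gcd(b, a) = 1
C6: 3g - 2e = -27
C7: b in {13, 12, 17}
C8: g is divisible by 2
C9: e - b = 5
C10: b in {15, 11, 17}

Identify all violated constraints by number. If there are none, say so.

C1: a + b = 28; 28 mod 3 = 1 — holds.
C2: e - g = 15 - 2 = 13 — holds.
C3: g = 2 lies in [-1, 5] — holds.
C4: 15 mod 6 = 3 — holds.
C5: gcd(13, 15) = 1 — holds.
C6: 3g - 2e = 3(2) - 2(15) = -24, not -27 — does not hold.
C7: b = 13 is in {13, 12, 17} — holds.
C8: 2 / 2 = 1, so 2 divides 2 — holds.
C9: e - b = 15 - 13 = 2, not 5 — does not hold.
C10: b = 13 is not in {15, 11, 17} — does not hold.

No — constraints 6, 9, 10 are not satisfied.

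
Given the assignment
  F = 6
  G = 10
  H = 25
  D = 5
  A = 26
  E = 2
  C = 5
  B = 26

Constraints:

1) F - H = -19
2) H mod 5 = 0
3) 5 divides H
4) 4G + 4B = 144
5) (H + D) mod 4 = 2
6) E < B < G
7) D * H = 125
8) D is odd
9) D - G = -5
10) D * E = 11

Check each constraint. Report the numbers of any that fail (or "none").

No — constraints 6 and 10 are not satisfied.

1) F - H = 6 - 25 = -19  yes
2) 25 mod 5 = 0  yes
3) 25 / 5 = 5, so 5 divides 25  yes
4) 4G + 4B = 4(10) + 4(26) = 144  yes
5) H + D = 30; 30 mod 4 = 2  yes
6) values 2, 26, 10; B = 26 is not < G = 10  no
7) D * H = 5 * 25 = 125  yes
8) D = 5 is odd  yes
9) D - G = 5 - 10 = -5  yes
10) D * E = 5 * 2 = 10, not 11  no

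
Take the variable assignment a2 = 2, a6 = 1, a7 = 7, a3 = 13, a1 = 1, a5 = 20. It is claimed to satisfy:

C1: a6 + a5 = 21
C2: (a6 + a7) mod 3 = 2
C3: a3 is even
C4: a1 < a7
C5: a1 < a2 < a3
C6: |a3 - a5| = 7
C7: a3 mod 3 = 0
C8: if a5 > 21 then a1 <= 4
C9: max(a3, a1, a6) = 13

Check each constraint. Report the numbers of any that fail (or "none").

C1: a6 + a5 = 1 + 20 = 21  true
C2: a6 + a7 = 8; 8 mod 3 = 2  true
C3: a3 = 13 is odd  false
C4: a1 = 1, a7 = 7; 1 < 7  true
C5: values 1 < 2 < 13  true
C6: |13 - 20| = 7  true
C7: 13 mod 3 = 1, not 0  false
C8: a5 = 20, not > 21; antecedent false, conditional vacuously true  true
C9: max(13, 1, 1) = 13  true

Violated: 3 and 7.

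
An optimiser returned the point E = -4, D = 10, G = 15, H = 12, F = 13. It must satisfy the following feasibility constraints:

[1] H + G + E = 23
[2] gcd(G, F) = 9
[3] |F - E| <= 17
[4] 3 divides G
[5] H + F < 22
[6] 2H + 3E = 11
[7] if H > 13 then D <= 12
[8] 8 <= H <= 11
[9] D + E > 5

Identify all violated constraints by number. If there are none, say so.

[1] H + G + E = 12 + 15 + (-4) = 23 — OK.
[2] gcd(15, 13) = 1, not 9 — violated.
[3] |13 - (-4)| = 17; 17 ≤ 17 — OK.
[4] 15 / 3 = 5, so 3 divides 15 — OK.
[5] H + F = 12 + 13 = 25; 25 ≥ 22, bound 22 not met — violated.
[6] 2H + 3E = 2(12) + 3(-4) = 12, not 11 — violated.
[7] H = 12, not > 13; antecedent false, conditional vacuously true — OK.
[8] H = 12 is outside [8, 11] — violated.
[9] D + E = 10 + (-4) = 6; 6 > 5 — OK.

Constraints 2, 5, 6, and 8 are violated.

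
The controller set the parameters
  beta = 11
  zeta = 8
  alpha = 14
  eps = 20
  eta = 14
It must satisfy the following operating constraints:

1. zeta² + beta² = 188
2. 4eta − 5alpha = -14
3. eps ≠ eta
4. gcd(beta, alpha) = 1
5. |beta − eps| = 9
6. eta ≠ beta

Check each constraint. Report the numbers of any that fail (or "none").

1. zeta² + beta² = 8² + 11² = 64 + 121 = 185, not 188  no
2. 4eta − 5alpha = 4(14) − 5(14) = -14  yes
3. eps = 20, eta = 14; distinct  yes
4. gcd(11, 14) = 1  yes
5. |11 − 20| = 9  yes
6. eta = 14, beta = 11; distinct  yes

Violated: 1.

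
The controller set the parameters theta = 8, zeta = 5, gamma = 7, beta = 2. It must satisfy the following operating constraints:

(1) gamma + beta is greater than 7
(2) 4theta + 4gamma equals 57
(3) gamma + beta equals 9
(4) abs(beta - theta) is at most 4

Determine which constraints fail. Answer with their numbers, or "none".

Constraints 2 and 4 are violated.

(1) gamma + beta = 7 + 2 = 9; 9 > 7 — satisfied.
(2) 4theta + 4gamma = 4(8) + 4(7) = 60, not 57 — violated.
(3) gamma + beta = 7 + 2 = 9 — satisfied.
(4) abs(2 - 8) = 6; 6 > 4, exceeds bound 4 — violated.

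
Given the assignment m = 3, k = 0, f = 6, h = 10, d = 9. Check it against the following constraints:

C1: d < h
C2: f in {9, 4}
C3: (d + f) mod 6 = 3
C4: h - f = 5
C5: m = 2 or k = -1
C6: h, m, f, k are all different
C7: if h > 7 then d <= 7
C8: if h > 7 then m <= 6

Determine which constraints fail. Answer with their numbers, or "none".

Constraints 2, 4, 5, and 7 do not hold.

C1: d = 9, h = 10; 9 < 10  ✓
C2: f = 6 is not in {9, 4}  ✗
C3: d + f = 15; 15 mod 6 = 3  ✓
C4: h - f = 10 - 6 = 4, not 5  ✗
C5: m = 3 ≠ 2 and k = 0 ≠ -1; both disjuncts false  ✗
C6: values 10, 3, 6, 0 are pairwise distinct  ✓
C7: h = 10 > 7, so we need d ≤ 7; but d = 9 > 7  ✗
C8: h = 10 > 7, so we need m ≤ 6; m = 3 ≤ 6  ✓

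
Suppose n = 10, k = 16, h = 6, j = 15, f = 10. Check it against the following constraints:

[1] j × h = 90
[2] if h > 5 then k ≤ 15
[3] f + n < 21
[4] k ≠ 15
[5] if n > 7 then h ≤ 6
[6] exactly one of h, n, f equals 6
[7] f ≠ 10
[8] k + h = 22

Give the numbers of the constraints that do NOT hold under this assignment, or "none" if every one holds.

[1] j × h = 15 × 6 = 90 — holds.
[2] h = 6 > 5, so we need k ≤ 15; but k = 16 > 15 — fails.
[3] f + n = 10 + 10 = 20; 20 < 21 — holds.
[4] k = 16, and 16 ≠ 15 — holds.
[5] n = 10 > 7, so we need h ≤ 6; h = 6 ≤ 6 — holds.
[6] h=6, n=10, f=10; 1 of them equals 6 — holds.
[7] f = 10, but 10 is required to differ — fails.
[8] k + h = 16 + 6 = 22 — holds.

The assignment fails constraints 2 and 7.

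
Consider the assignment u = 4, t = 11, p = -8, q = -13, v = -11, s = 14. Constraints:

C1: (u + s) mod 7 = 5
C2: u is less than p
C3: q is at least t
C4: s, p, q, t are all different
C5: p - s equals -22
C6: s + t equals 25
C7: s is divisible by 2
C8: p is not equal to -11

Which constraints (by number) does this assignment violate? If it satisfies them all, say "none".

C1: u + s = 18; 18 mod 7 = 4, not 5 — violated.
C2: u = 4, p = -8; 4 ≥ -8 (want <) — violated.
C3: q = -13, t = 11; -13 < 11 (want ≥) — violated.
C4: values 14, -8, -13, 11 are pairwise distinct — OK.
C5: p - s = -8 - 14 = -22 — OK.
C6: s + t = 14 + 11 = 25 — OK.
C7: 14 / 2 = 7, so 2 divides 14 — OK.
C8: p = -8, and -8 ≠ -11 — OK.

No — constraints 1, 2, and 3 are not satisfied.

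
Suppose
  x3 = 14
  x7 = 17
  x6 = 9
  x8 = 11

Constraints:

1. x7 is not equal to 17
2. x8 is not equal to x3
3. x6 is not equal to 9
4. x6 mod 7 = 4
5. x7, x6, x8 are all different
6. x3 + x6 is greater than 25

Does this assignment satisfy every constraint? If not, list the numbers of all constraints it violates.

1. x7 = 17, but 17 is required to differ — violated.
2. x8 = 11, x3 = 14; distinct — satisfied.
3. x6 = 9, but 9 is required to differ — violated.
4. 9 mod 7 = 2, not 4 — violated.
5. values 17, 9, 11 are pairwise distinct — satisfied.
6. x3 + x6 = 14 + 9 = 23; 23 ≤ 25, bound 25 not met — violated.

Violated: 1, 3, 4, 6.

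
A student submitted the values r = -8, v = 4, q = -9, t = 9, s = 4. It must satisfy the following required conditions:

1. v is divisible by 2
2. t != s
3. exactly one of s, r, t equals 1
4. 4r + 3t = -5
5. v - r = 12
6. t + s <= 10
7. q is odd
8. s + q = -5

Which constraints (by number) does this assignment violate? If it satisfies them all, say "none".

1. 4 / 2 = 2, so 2 divides 4  ✔
2. t = 9, s = 4; distinct  ✔
3. s=4, r=-8, t=9; 0 of them equal 1, not exactly one  ✘
4. 4r + 3t = 4(-8) + 3(9) = -5  ✔
5. v - r = 4 - (-8) = 12  ✔
6. t + s = 9 + 4 = 13; 13 > 10, bound 10 not met  ✘
7. q = -9 is odd  ✔
8. s + q = 4 + (-9) = -5  ✔

Constraints 3, 6 are violated.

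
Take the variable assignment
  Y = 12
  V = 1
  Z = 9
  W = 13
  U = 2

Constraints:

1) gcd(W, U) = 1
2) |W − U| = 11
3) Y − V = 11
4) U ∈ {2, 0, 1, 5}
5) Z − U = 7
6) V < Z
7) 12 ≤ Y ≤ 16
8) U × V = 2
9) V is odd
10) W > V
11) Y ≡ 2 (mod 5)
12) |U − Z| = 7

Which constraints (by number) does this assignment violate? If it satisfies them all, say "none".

No violations.

1) gcd(13, 2) = 1  ✓
2) |13 − 2| = 11  ✓
3) Y − V = 12 − 1 = 11  ✓
4) U = 2 is in {2, 0, 1, 5}  ✓
5) Z − U = 9 − 2 = 7  ✓
6) V = 1, Z = 9; 1 < 9  ✓
7) Y = 12 lies in [12, 16]  ✓
8) U × V = 2 × 1 = 2  ✓
9) V = 1 is odd  ✓
10) W = 13, V = 1; 13 > 1  ✓
11) 12 mod 5 = 2  ✓
12) |2 − 9| = 7  ✓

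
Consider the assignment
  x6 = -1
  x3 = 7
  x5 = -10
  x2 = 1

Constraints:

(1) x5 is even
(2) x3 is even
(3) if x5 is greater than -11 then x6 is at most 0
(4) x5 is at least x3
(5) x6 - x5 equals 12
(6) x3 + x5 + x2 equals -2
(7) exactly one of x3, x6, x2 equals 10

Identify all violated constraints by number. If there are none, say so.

(1) x5 = -10 is even — satisfied.
(2) x3 = 7 is odd — violated.
(3) x5 = -10 > -11, so we need x6 ≤ 0; x6 = -1 ≤ 0 — satisfied.
(4) x5 = -10, x3 = 7; -10 < 7 (want ≥) — violated.
(5) x6 - x5 = -1 - (-10) = 9, not 12 — violated.
(6) x3 + x5 + x2 = 7 + (-10) + 1 = -2 — satisfied.
(7) x3=7, x6=-1, x2=1; 0 of them equal 10, not exactly one — violated.

Constraints 2, 4, 5, and 7 do not hold.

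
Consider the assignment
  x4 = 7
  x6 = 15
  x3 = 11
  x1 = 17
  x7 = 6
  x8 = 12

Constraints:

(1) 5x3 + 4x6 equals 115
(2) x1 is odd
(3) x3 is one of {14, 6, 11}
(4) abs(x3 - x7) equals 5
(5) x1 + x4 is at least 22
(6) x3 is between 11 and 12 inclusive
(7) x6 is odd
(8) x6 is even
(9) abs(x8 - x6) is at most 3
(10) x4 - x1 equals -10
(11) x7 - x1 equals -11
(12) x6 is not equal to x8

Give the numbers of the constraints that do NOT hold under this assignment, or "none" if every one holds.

(1) 5x3 + 4x6 = 5(11) + 4(15) = 115  holds
(2) x1 = 17 is odd  holds
(3) x3 = 11 is in {14, 6, 11}  holds
(4) abs(11 - 6) = 5  holds
(5) x1 + x4 = 17 + 7 = 24; 24 ≥ 22  holds
(6) x3 = 11 lies in [11, 12]  holds
(7) x6 = 15 is odd  holds
(8) x6 = 15 is odd  fails
(9) abs(12 - 15) = 3; 3 ≤ 3  holds
(10) x4 - x1 = 7 - 17 = -10  holds
(11) x7 - x1 = 6 - 17 = -11  holds
(12) x6 = 15, x8 = 12; distinct  holds

The assignment fails constraint 8.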